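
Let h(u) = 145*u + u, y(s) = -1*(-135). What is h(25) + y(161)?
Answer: 3785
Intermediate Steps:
y(s) = 135
h(u) = 146*u
h(25) + y(161) = 146*25 + 135 = 3650 + 135 = 3785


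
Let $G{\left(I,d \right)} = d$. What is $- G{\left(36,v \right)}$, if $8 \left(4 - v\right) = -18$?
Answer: $- \frac{25}{4} \approx -6.25$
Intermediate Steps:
$v = \frac{25}{4}$ ($v = 4 - - \frac{9}{4} = 4 + \frac{9}{4} = \frac{25}{4} \approx 6.25$)
$- G{\left(36,v \right)} = \left(-1\right) \frac{25}{4} = - \frac{25}{4}$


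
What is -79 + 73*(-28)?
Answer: -2123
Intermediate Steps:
-79 + 73*(-28) = -79 - 2044 = -2123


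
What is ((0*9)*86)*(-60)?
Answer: 0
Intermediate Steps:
((0*9)*86)*(-60) = (0*86)*(-60) = 0*(-60) = 0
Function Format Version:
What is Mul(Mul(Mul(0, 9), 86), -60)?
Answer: 0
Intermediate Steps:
Mul(Mul(Mul(0, 9), 86), -60) = Mul(Mul(0, 86), -60) = Mul(0, -60) = 0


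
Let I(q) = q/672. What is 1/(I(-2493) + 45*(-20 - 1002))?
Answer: -224/10302591 ≈ -2.1742e-5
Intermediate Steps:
I(q) = q/672 (I(q) = q*(1/672) = q/672)
1/(I(-2493) + 45*(-20 - 1002)) = 1/((1/672)*(-2493) + 45*(-20 - 1002)) = 1/(-831/224 + 45*(-1022)) = 1/(-831/224 - 45990) = 1/(-10302591/224) = -224/10302591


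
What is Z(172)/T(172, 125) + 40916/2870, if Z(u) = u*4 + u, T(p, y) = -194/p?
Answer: -104148174/139195 ≈ -748.22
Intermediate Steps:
Z(u) = 5*u (Z(u) = 4*u + u = 5*u)
Z(172)/T(172, 125) + 40916/2870 = (5*172)/((-194/172)) + 40916/2870 = 860/((-194*1/172)) + 40916*(1/2870) = 860/(-97/86) + 20458/1435 = 860*(-86/97) + 20458/1435 = -73960/97 + 20458/1435 = -104148174/139195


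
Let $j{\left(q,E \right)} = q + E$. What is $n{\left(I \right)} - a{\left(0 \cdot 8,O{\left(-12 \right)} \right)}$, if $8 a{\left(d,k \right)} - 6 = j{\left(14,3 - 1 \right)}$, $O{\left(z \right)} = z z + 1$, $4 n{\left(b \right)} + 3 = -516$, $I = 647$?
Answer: $- \frac{265}{2} \approx -132.5$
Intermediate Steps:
$n{\left(b \right)} = - \frac{519}{4}$ ($n{\left(b \right)} = - \frac{3}{4} + \frac{1}{4} \left(-516\right) = - \frac{3}{4} - 129 = - \frac{519}{4}$)
$O{\left(z \right)} = 1 + z^{2}$ ($O{\left(z \right)} = z^{2} + 1 = 1 + z^{2}$)
$j{\left(q,E \right)} = E + q$
$a{\left(d,k \right)} = \frac{11}{4}$ ($a{\left(d,k \right)} = \frac{3}{4} + \frac{\left(3 - 1\right) + 14}{8} = \frac{3}{4} + \frac{2 + 14}{8} = \frac{3}{4} + \frac{1}{8} \cdot 16 = \frac{3}{4} + 2 = \frac{11}{4}$)
$n{\left(I \right)} - a{\left(0 \cdot 8,O{\left(-12 \right)} \right)} = - \frac{519}{4} - \frac{11}{4} = - \frac{265}{2}$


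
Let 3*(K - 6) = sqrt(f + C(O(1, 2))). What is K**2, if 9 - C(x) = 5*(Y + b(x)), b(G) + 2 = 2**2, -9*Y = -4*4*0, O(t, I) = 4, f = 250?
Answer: (18 + sqrt(249))**2/9 ≈ 126.79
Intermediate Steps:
Y = 0 (Y = -(-4*4)*0/9 = -(-16)*0/9 = -1/9*0 = 0)
b(G) = 2 (b(G) = -2 + 2**2 = -2 + 4 = 2)
C(x) = -1 (C(x) = 9 - 5*(0 + 2) = 9 - 5*2 = 9 - 1*10 = 9 - 10 = -1)
K = 6 + sqrt(249)/3 (K = 6 + sqrt(250 - 1)/3 = 6 + sqrt(249)/3 ≈ 11.260)
K**2 = (6 + sqrt(249)/3)**2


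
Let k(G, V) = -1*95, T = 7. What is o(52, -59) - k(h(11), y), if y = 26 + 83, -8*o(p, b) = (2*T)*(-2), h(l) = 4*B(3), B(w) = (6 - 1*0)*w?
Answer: 197/2 ≈ 98.500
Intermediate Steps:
B(w) = 6*w (B(w) = (6 + 0)*w = 6*w)
h(l) = 72 (h(l) = 4*(6*3) = 4*18 = 72)
o(p, b) = 7/2 (o(p, b) = -2*7*(-2)/8 = -7*(-2)/4 = -⅛*(-28) = 7/2)
y = 109
k(G, V) = -95
o(52, -59) - k(h(11), y) = 7/2 - 1*(-95) = 7/2 + 95 = 197/2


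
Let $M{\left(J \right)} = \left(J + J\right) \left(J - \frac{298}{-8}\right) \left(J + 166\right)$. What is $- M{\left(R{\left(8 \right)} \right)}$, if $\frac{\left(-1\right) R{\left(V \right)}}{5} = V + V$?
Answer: $-588240$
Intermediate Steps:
$R{\left(V \right)} = - 10 V$ ($R{\left(V \right)} = - 5 \left(V + V\right) = - 5 \cdot 2 V = - 10 V$)
$M{\left(J \right)} = 2 J \left(166 + J\right) \left(\frac{149}{4} + J\right)$ ($M{\left(J \right)} = 2 J \left(J - - \frac{149}{4}\right) \left(166 + J\right) = 2 J \left(J + \frac{149}{4}\right) \left(166 + J\right) = 2 J \left(\frac{149}{4} + J\right) \left(166 + J\right) = 2 J \left(166 + J\right) \left(\frac{149}{4} + J\right)$)
$- M{\left(R{\left(8 \right)} \right)} = - \frac{\left(-10\right) 8 \left(24734 + 4 \left(\left(-10\right) 8\right)^{2} + 813 \left(\left(-10\right) 8\right)\right)}{2} = - \frac{\left(-80\right) \left(24734 + 4 \left(-80\right)^{2} + 813 \left(-80\right)\right)}{2} = - \frac{\left(-80\right) \left(24734 + 4 \cdot 6400 - 65040\right)}{2} = - \frac{\left(-80\right) \left(24734 + 25600 - 65040\right)}{2} = - \frac{\left(-80\right) \left(-14706\right)}{2} = \left(-1\right) 588240 = -588240$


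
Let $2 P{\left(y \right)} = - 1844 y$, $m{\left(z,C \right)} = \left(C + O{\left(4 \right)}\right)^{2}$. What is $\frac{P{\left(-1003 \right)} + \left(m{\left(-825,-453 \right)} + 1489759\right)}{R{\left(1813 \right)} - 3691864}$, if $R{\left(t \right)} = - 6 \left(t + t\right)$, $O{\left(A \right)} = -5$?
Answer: $- \frac{2624289}{3713620} \approx -0.70667$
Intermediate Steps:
$R{\left(t \right)} = - 12 t$ ($R{\left(t \right)} = - 6 \cdot 2 t = - 12 t$)
$m{\left(z,C \right)} = \left(-5 + C\right)^{2}$ ($m{\left(z,C \right)} = \left(C - 5\right)^{2} = \left(-5 + C\right)^{2}$)
$P{\left(y \right)} = - 922 y$ ($P{\left(y \right)} = \frac{\left(-1844\right) y}{2} = - 922 y$)
$\frac{P{\left(-1003 \right)} + \left(m{\left(-825,-453 \right)} + 1489759\right)}{R{\left(1813 \right)} - 3691864} = \frac{\left(-922\right) \left(-1003\right) + \left(\left(-5 - 453\right)^{2} + 1489759\right)}{\left(-12\right) 1813 - 3691864} = \frac{924766 + \left(\left(-458\right)^{2} + 1489759\right)}{-21756 - 3691864} = \frac{924766 + \left(209764 + 1489759\right)}{-3713620} = \left(924766 + 1699523\right) \left(- \frac{1}{3713620}\right) = 2624289 \left(- \frac{1}{3713620}\right) = - \frac{2624289}{3713620}$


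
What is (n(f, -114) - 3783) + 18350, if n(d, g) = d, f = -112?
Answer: 14455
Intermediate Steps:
(n(f, -114) - 3783) + 18350 = (-112 - 3783) + 18350 = -3895 + 18350 = 14455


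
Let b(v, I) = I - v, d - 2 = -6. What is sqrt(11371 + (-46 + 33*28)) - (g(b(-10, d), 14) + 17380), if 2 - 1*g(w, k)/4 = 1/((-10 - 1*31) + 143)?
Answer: -886786/51 + 3*sqrt(1361) ≈ -17277.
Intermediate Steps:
d = -4 (d = 2 - 6 = -4)
g(w, k) = 406/51 (g(w, k) = 8 - 4/((-10 - 1*31) + 143) = 8 - 4/((-10 - 31) + 143) = 8 - 4/(-41 + 143) = 8 - 4/102 = 8 - 4*1/102 = 8 - 2/51 = 406/51)
sqrt(11371 + (-46 + 33*28)) - (g(b(-10, d), 14) + 17380) = sqrt(11371 + (-46 + 33*28)) - (406/51 + 17380) = sqrt(11371 + (-46 + 924)) - 1*886786/51 = sqrt(11371 + 878) - 886786/51 = sqrt(12249) - 886786/51 = 3*sqrt(1361) - 886786/51 = -886786/51 + 3*sqrt(1361)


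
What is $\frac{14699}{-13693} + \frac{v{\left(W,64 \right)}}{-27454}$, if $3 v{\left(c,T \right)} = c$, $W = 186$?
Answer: $- \frac{202197656}{187963811} \approx -1.0757$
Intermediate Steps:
$v{\left(c,T \right)} = \frac{c}{3}$
$\frac{14699}{-13693} + \frac{v{\left(W,64 \right)}}{-27454} = \frac{14699}{-13693} + \frac{\frac{1}{3} \cdot 186}{-27454} = 14699 \left(- \frac{1}{13693}\right) + 62 \left(- \frac{1}{27454}\right) = - \frac{14699}{13693} - \frac{31}{13727} = - \frac{202197656}{187963811}$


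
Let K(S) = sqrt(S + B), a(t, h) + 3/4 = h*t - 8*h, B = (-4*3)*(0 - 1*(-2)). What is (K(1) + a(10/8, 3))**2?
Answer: (-21 + I*sqrt(23))**2 ≈ 418.0 - 201.42*I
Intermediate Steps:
B = -24 (B = -12*(0 + 2) = -12*2 = -24)
a(t, h) = -3/4 - 8*h + h*t (a(t, h) = -3/4 + (h*t - 8*h) = -3/4 + (-8*h + h*t) = -3/4 - 8*h + h*t)
K(S) = sqrt(-24 + S) (K(S) = sqrt(S - 24) = sqrt(-24 + S))
(K(1) + a(10/8, 3))**2 = (sqrt(-24 + 1) + (-3/4 - 8*3 + 3*(10/8)))**2 = (sqrt(-23) + (-3/4 - 24 + 3*(10*(1/8))))**2 = (I*sqrt(23) + (-3/4 - 24 + 3*(5/4)))**2 = (I*sqrt(23) + (-3/4 - 24 + 15/4))**2 = (I*sqrt(23) - 21)**2 = (-21 + I*sqrt(23))**2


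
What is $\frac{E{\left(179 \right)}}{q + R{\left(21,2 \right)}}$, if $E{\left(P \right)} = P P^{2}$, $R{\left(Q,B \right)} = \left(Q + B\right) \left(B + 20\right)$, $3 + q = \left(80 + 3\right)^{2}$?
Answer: $\frac{5735339}{7392} \approx 775.88$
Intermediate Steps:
$q = 6886$ ($q = -3 + \left(80 + 3\right)^{2} = -3 + 83^{2} = -3 + 6889 = 6886$)
$R{\left(Q,B \right)} = \left(20 + B\right) \left(B + Q\right)$ ($R{\left(Q,B \right)} = \left(B + Q\right) \left(20 + B\right) = \left(20 + B\right) \left(B + Q\right)$)
$E{\left(P \right)} = P^{3}$
$\frac{E{\left(179 \right)}}{q + R{\left(21,2 \right)}} = \frac{179^{3}}{6886 + \left(2^{2} + 20 \cdot 2 + 20 \cdot 21 + 2 \cdot 21\right)} = \frac{5735339}{6886 + \left(4 + 40 + 420 + 42\right)} = \frac{5735339}{6886 + 506} = \frac{5735339}{7392}$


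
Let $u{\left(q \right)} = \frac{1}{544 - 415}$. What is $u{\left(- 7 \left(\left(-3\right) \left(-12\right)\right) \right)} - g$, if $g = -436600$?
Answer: $\frac{56321401}{129} \approx 4.366 \cdot 10^{5}$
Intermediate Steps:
$u{\left(q \right)} = \frac{1}{129}$
$u{\left(- 7 \left(\left(-3\right) \left(-12\right)\right) \right)} - g = \frac{1}{129} - -436600 = \frac{1}{129} + 436600 = \frac{56321401}{129}$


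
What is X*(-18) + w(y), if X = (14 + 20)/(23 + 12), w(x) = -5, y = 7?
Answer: -787/35 ≈ -22.486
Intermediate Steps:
X = 34/35 ≈ 0.97143
X*(-18) + w(y) = (34/35)*(-18) - 5 = -612/35 - 5 = -787/35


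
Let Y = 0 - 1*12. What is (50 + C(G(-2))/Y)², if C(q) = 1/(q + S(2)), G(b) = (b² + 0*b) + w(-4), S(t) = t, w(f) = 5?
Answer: 43546801/17424 ≈ 2499.2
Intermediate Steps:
Y = -12 (Y = 0 - 12 = -12)
G(b) = 5 + b² (G(b) = (b² + 0*b) + 5 = (b² + 0) + 5 = b² + 5 = 5 + b²)
C(q) = 1/(2 + q) (C(q) = 1/(q + 2) = 1/(2 + q))
(50 + C(G(-2))/Y)² = (50 + 1/((2 + (5 + (-2)²))*(-12)))² = (50 - 1/12/(2 + (5 + 4)))² = (50 - 1/12/(2 + 9))² = (50 - 1/12/11)² = (50 + (1/11)*(-1/12))² = (50 - 1/132)² = (6599/132)² = 43546801/17424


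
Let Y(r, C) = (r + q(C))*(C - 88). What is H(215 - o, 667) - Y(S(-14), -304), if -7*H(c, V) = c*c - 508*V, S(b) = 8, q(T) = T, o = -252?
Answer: -691477/7 ≈ -98782.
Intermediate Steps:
H(c, V) = -c²/7 + 508*V/7 (H(c, V) = -(c*c - 508*V)/7 = -(c² - 508*V)/7 = -c²/7 + 508*V/7)
Y(r, C) = (-88 + C)*(C + r) (Y(r, C) = (r + C)*(C - 88) = (C + r)*(-88 + C) = (-88 + C)*(C + r))
H(215 - o, 667) - Y(S(-14), -304) = (-(215 - 1*(-252))²/7 + (508/7)*667) - ((-304)² - 88*(-304) - 88*8 - 304*8) = (-(215 + 252)²/7 + 338836/7) - (92416 + 26752 - 704 - 2432) = (-⅐*467² + 338836/7) - 1*116032 = (-⅐*218089 + 338836/7) - 116032 = (-218089/7 + 338836/7) - 116032 = 120747/7 - 116032 = -691477/7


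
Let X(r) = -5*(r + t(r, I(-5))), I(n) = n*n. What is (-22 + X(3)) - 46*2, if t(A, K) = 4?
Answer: -149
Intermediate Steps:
I(n) = n**2
X(r) = -20 - 5*r (X(r) = -5*(r + 4) = -5*(4 + r) = -20 - 5*r)
(-22 + X(3)) - 46*2 = (-22 + (-20 - 5*3)) - 46*2 = (-22 + (-20 - 15)) - 92 = (-22 - 35) - 92 = -57 - 92 = -149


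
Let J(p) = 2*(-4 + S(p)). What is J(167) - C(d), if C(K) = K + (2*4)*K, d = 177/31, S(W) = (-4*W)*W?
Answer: -6918313/31 ≈ -2.2317e+5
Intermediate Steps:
S(W) = -4*W²
J(p) = -8 - 8*p² (J(p) = 2*(-4 - 4*p²) = -8 - 8*p²)
d = 177/31 (d = 177*(1/31) = 177/31 ≈ 5.7097)
C(K) = 9*K (C(K) = K + 8*K = 9*K)
J(167) - C(d) = (-8 - 8*167²) - 9*177/31 = (-8 - 8*27889) - 1*1593/31 = (-8 - 223112) - 1593/31 = -223120 - 1593/31 = -6918313/31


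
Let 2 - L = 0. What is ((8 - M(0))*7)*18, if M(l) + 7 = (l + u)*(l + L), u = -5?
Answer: 3150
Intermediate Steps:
L = 2 (L = 2 - 1*0 = 2 + 0 = 2)
M(l) = -7 + (-5 + l)*(2 + l) (M(l) = -7 + (l - 5)*(l + 2) = -7 + (-5 + l)*(2 + l))
((8 - M(0))*7)*18 = ((8 - (-17 + 0² - 3*0))*7)*18 = ((8 - (-17 + 0 + 0))*7)*18 = ((8 - 1*(-17))*7)*18 = ((8 + 17)*7)*18 = (25*7)*18 = 175*18 = 3150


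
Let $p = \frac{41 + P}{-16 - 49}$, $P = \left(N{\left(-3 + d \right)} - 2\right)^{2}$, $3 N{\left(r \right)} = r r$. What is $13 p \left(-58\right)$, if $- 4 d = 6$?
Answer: $\frac{29493}{40} \approx 737.33$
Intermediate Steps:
$d = - \frac{3}{2}$ ($d = \left(- \frac{1}{4}\right) 6 = - \frac{3}{2} \approx -1.5$)
$N{\left(r \right)} = \frac{r^{2}}{3}$ ($N{\left(r \right)} = \frac{r r}{3} = \frac{r^{2}}{3}$)
$P = \frac{361}{16}$ ($P = \left(\frac{\left(-3 - \frac{3}{2}\right)^{2}}{3} - 2\right)^{2} = \left(\frac{\left(- \frac{9}{2}\right)^{2}}{3} - 2\right)^{2} = \left(\frac{1}{3} \cdot \frac{81}{4} - 2\right)^{2} = \left(\frac{27}{4} - 2\right)^{2} = \left(\frac{19}{4}\right)^{2} = \frac{361}{16} \approx 22.563$)
$p = - \frac{1017}{1040}$ ($p = \frac{41 + \frac{361}{16}}{-16 - 49} = \frac{1017}{16 \left(-65\right)} = \frac{1017}{16} \left(- \frac{1}{65}\right) = - \frac{1017}{1040} \approx -0.97788$)
$13 p \left(-58\right) = 13 \left(- \frac{1017}{1040}\right) \left(-58\right) = \left(- \frac{1017}{80}\right) \left(-58\right) = \frac{29493}{40}$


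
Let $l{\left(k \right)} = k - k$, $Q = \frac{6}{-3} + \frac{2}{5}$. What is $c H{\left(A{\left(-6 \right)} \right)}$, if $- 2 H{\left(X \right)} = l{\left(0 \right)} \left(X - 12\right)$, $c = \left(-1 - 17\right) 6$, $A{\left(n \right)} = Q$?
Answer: $0$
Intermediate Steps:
$Q = - \frac{8}{5}$ ($Q = 6 \left(- \frac{1}{3}\right) + 2 \cdot \frac{1}{5} = -2 + \frac{2}{5} = - \frac{8}{5} \approx -1.6$)
$A{\left(n \right)} = - \frac{8}{5}$
$l{\left(k \right)} = 0$
$c = -108$ ($c = \left(-18\right) 6 = -108$)
$H{\left(X \right)} = 0$ ($H{\left(X \right)} = - \frac{0 \left(X - 12\right)}{2} = - \frac{0 \left(-12 + X\right)}{2} = \left(- \frac{1}{2}\right) 0 = 0$)
$c H{\left(A{\left(-6 \right)} \right)} = \left(-108\right) 0 = 0$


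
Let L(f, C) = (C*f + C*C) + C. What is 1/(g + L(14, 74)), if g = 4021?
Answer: 1/10607 ≈ 9.4277e-5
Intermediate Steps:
L(f, C) = C + C² + C*f (L(f, C) = (C*f + C²) + C = (C² + C*f) + C = C + C² + C*f)
1/(g + L(14, 74)) = 1/(4021 + 74*(1 + 74 + 14)) = 1/(4021 + 74*89) = 1/(4021 + 6586) = 1/10607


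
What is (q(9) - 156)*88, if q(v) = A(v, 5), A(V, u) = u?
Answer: -13288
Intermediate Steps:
q(v) = 5
(q(9) - 156)*88 = (5 - 156)*88 = -151*88 = -13288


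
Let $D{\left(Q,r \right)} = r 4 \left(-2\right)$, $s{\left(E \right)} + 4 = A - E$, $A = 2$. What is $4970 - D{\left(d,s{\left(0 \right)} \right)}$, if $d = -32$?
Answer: $4954$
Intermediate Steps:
$s{\left(E \right)} = -2 - E$ ($s{\left(E \right)} = -4 - \left(-2 + E\right) = -2 - E$)
$D{\left(Q,r \right)} = - 8 r$ ($D{\left(Q,r \right)} = 4 r \left(-2\right) = - 8 r$)
$4970 - D{\left(d,s{\left(0 \right)} \right)} = 4970 - - 8 \left(-2 - 0\right) = 4970 - - 8 \left(-2 + 0\right) = 4970 - \left(-8\right) \left(-2\right) = 4970 - 16 = 4954$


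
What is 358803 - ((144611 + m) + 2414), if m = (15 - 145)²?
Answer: 194878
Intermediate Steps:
m = 16900 (m = (-130)² = 16900)
358803 - ((144611 + m) + 2414) = 358803 - ((144611 + 16900) + 2414) = 358803 - (161511 + 2414) = 358803 - 1*163925 = 358803 - 163925 = 194878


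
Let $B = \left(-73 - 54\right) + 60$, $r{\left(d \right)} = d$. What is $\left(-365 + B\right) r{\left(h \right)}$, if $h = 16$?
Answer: $-6912$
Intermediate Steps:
$B = -67$ ($B = -127 + 60 = -67$)
$\left(-365 + B\right) r{\left(h \right)} = \left(-365 - 67\right) 16 = \left(-432\right) 16 = -6912$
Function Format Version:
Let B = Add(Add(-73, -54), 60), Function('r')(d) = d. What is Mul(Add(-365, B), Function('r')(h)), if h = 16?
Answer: -6912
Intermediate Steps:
B = -67 (B = Add(-127, 60) = -67)
Mul(Add(-365, B), Function('r')(h)) = Mul(Add(-365, -67), 16) = Mul(-432, 16) = -6912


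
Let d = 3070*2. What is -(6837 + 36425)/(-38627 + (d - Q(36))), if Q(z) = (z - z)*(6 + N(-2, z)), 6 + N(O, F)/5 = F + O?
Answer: 43262/32487 ≈ 1.3317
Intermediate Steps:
N(O, F) = -30 + 5*F + 5*O (N(O, F) = -30 + 5*(F + O) = -30 + (5*F + 5*O) = -30 + 5*F + 5*O)
d = 6140
Q(z) = 0 (Q(z) = (z - z)*(6 + (-30 + 5*z + 5*(-2))) = 0*(6 + (-30 + 5*z - 10)) = 0*(6 + (-40 + 5*z)) = 0*(-34 + 5*z) = 0)
-(6837 + 36425)/(-38627 + (d - Q(36))) = -(6837 + 36425)/(-38627 + (6140 - 1*0)) = -43262/(-38627 + (6140 + 0)) = -43262/(-38627 + 6140) = -43262/(-32487) = -43262*(-1)/32487 = -1*(-43262/32487) = 43262/32487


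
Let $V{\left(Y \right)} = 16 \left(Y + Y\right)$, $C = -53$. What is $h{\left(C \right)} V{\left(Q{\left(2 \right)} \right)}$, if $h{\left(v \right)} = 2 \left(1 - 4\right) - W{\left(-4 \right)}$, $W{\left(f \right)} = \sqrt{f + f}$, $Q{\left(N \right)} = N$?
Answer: $-384 - 128 i \sqrt{2} \approx -384.0 - 181.02 i$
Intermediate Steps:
$W{\left(f \right)} = \sqrt{2} \sqrt{f}$ ($W{\left(f \right)} = \sqrt{2 f} = \sqrt{2} \sqrt{f}$)
$V{\left(Y \right)} = 32 Y$ ($V{\left(Y \right)} = 16 \cdot 2 Y = 32 Y$)
$h{\left(v \right)} = -6 - 2 i \sqrt{2}$ ($h{\left(v \right)} = 2 \left(1 - 4\right) - \sqrt{2} \sqrt{-4} = 2 \left(-3\right) - \sqrt{2} \cdot 2 i = -6 - 2 i \sqrt{2}$)
$h{\left(C \right)} V{\left(Q{\left(2 \right)} \right)} = \left(-6 - 2 i \sqrt{2}\right) 32 \cdot 2 = \left(-6 - 2 i \sqrt{2}\right) 64 = -384 - 128 i \sqrt{2}$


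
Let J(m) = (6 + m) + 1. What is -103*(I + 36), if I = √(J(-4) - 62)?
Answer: -3708 - 103*I*√59 ≈ -3708.0 - 791.16*I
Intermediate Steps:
J(m) = 7 + m
I = I*√59 (I = √((7 - 4) - 62) = √(3 - 62) = √(-59) = I*√59 ≈ 7.6811*I)
-103*(I + 36) = -103*(I*√59 + 36) = -103*(36 + I*√59) = -3708 - 103*I*√59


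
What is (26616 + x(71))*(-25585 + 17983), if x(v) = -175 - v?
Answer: -200464740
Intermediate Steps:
(26616 + x(71))*(-25585 + 17983) = (26616 + (-175 - 1*71))*(-25585 + 17983) = (26616 + (-175 - 71))*(-7602) = (26616 - 246)*(-7602) = 26370*(-7602) = -200464740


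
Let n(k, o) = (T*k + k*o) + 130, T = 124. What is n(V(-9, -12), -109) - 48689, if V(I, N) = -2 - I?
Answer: -48454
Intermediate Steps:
n(k, o) = 130 + 124*k + k*o (n(k, o) = (124*k + k*o) + 130 = 130 + 124*k + k*o)
n(V(-9, -12), -109) - 48689 = (130 + 124*(-2 - 1*(-9)) + (-2 - 1*(-9))*(-109)) - 48689 = (130 + 124*(-2 + 9) + (-2 + 9)*(-109)) - 48689 = (130 + 124*7 + 7*(-109)) - 48689 = (130 + 868 - 763) - 48689 = 235 - 48689 = -48454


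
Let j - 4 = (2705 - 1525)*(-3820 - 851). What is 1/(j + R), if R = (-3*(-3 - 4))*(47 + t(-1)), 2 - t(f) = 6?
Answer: -1/5510873 ≈ -1.8146e-7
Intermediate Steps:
t(f) = -4 (t(f) = 2 - 1*6 = 2 - 6 = -4)
R = 903 (R = (-3*(-3 - 4))*(47 - 4) = -3*(-7)*43 = 21*43 = 903)
j = -5511776 (j = 4 + (2705 - 1525)*(-3820 - 851) = 4 + 1180*(-4671) = 4 - 5511780 = -5511776)
1/(j + R) = 1/(-5511776 + 903) = 1/(-5510873) = -1/5510873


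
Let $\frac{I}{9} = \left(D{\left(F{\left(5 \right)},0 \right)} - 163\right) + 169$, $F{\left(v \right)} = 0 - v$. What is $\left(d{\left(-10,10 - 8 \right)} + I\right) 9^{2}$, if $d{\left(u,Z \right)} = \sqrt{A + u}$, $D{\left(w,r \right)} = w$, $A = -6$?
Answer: $729 + 324 i \approx 729.0 + 324.0 i$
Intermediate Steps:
$F{\left(v \right)} = - v$
$d{\left(u,Z \right)} = \sqrt{-6 + u}$
$I = 9$ ($I = 9 \left(\left(\left(-1\right) 5 - 163\right) + 169\right) = 9 \left(\left(-5 - 163\right) + 169\right) = 9 \left(-168 + 169\right) = 9 \cdot 1 = 9$)
$\left(d{\left(-10,10 - 8 \right)} + I\right) 9^{2} = \left(\sqrt{-6 - 10} + 9\right) 9^{2} = \left(\sqrt{-16} + 9\right) 81 = \left(4 i + 9\right) 81 = \left(9 + 4 i\right) 81 = 729 + 324 i$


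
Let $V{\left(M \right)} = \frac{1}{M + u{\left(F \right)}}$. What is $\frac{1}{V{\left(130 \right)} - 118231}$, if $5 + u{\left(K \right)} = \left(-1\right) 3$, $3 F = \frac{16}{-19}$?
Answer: $- \frac{122}{14424181} \approx -8.458 \cdot 10^{-6}$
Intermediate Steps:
$F = - \frac{16}{57}$ ($F = \frac{16 \frac{1}{-19}}{3} = \frac{16 \left(- \frac{1}{19}\right)}{3} = \frac{1}{3} \left(- \frac{16}{19}\right) = - \frac{16}{57} \approx -0.2807$)
$u{\left(K \right)} = -8$ ($u{\left(K \right)} = -5 - 3 = -8$)
$V{\left(M \right)} = \frac{1}{-8 + M}$ ($V{\left(M \right)} = \frac{1}{M - 8} = \frac{1}{-8 + M}$)
$\frac{1}{V{\left(130 \right)} - 118231} = \frac{1}{\frac{1}{-8 + 130} - 118231} = \frac{1}{\frac{1}{122} - 118231} = \frac{1}{- \frac{14424181}{122}} = - \frac{122}{14424181}$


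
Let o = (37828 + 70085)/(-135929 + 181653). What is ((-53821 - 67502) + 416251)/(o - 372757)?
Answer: -13485287872/17043833155 ≈ -0.79121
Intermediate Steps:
o = 107913/45724 ≈ 2.3601
((-53821 - 67502) + 416251)/(o - 372757) = ((-53821 - 67502) + 416251)/(107913/45724 - 372757) = (-121323 + 416251)/(-17043833155/45724) = 294928*(-45724/17043833155) = -13485287872/17043833155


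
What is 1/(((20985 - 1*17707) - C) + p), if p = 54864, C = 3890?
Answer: 1/54252 ≈ 1.8433e-5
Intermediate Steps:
1/(((20985 - 1*17707) - C) + p) = 1/(((20985 - 1*17707) - 1*3890) + 54864) = 1/(((20985 - 17707) - 3890) + 54864) = 1/((3278 - 3890) + 54864) = 1/(-612 + 54864) = 1/54252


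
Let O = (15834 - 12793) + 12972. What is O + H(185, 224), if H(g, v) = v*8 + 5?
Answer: 17810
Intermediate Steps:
H(g, v) = 5 + 8*v (H(g, v) = 8*v + 5 = 5 + 8*v)
O = 16013 (O = 3041 + 12972 = 16013)
O + H(185, 224) = 16013 + (5 + 8*224) = 16013 + (5 + 1792) = 16013 + 1797 = 17810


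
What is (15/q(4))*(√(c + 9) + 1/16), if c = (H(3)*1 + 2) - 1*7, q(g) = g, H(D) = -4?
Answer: 15/64 ≈ 0.23438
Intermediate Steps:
c = -9 (c = (-4*1 + 2) - 1*7 = (-4 + 2) - 7 = -2 - 7 = -9)
(15/q(4))*(√(c + 9) + 1/16) = (15/4)*(√(-9 + 9) + 1/16) = (15*(¼))*(√0 + 1/16) = 15*(0 + 1/16)/4 = (15/4)*(1/16) = 15/64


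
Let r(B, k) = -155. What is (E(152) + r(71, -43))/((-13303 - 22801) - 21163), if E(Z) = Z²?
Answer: -22949/57267 ≈ -0.40074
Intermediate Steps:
(E(152) + r(71, -43))/((-13303 - 22801) - 21163) = (152² - 155)/((-13303 - 22801) - 21163) = (23104 - 155)/(-36104 - 21163) = 22949/(-57267) = 22949*(-1/57267) = -22949/57267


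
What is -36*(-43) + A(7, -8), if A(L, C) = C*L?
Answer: 1492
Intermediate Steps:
-36*(-43) + A(7, -8) = -36*(-43) - 8*7 = 1548 - 56 = 1492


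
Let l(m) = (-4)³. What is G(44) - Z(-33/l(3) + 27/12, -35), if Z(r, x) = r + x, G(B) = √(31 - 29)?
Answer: 2063/64 + √2 ≈ 33.649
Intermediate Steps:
l(m) = -64
G(B) = √2
G(44) - Z(-33/l(3) + 27/12, -35) = √2 - ((-33/(-64) + 27/12) - 35) = √2 - ((-33*(-1/64) + 27*(1/12)) - 35) = √2 - ((33/64 + 9/4) - 35) = √2 - (177/64 - 35) = √2 - 1*(-2063/64) = √2 + 2063/64 = 2063/64 + √2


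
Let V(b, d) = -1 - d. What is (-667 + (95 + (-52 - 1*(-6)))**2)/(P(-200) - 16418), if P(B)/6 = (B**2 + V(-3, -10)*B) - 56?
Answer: 867/106223 ≈ 0.0081621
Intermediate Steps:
P(B) = -336 + 6*B**2 + 54*B (P(B) = 6*((B**2 + (-1 - 1*(-10))*B) - 56) = 6*((B**2 + (-1 + 10)*B) - 56) = 6*((B**2 + 9*B) - 56) = 6*(-56 + B**2 + 9*B) = -336 + 6*B**2 + 54*B)
(-667 + (95 + (-52 - 1*(-6)))**2)/(P(-200) - 16418) = (-667 + (95 + (-52 - 1*(-6)))**2)/((-336 + 6*(-200)**2 + 54*(-200)) - 16418) = (-667 + (95 + (-52 + 6))**2)/((-336 + 6*40000 - 10800) - 16418) = (-667 + (95 - 46)**2)/((-336 + 240000 - 10800) - 16418) = (-667 + 49**2)/(228864 - 16418) = (-667 + 2401)/212446 = 1734*(1/212446) = 867/106223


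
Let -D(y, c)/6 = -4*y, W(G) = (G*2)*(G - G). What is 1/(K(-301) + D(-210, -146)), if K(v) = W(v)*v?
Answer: -1/5040 ≈ -0.00019841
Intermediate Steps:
W(G) = 0 (W(G) = (2*G)*0 = 0)
D(y, c) = 24*y (D(y, c) = -(-24)*y = 24*y)
K(v) = 0 (K(v) = 0*v = 0)
1/(K(-301) + D(-210, -146)) = 1/(0 + 24*(-210)) = 1/(0 - 5040) = 1/(-5040) = -1/5040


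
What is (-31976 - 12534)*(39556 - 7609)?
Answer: -1421960970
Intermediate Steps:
(-31976 - 12534)*(39556 - 7609) = -44510*31947 = -1421960970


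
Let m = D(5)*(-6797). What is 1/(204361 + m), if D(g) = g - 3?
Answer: 1/190767 ≈ 5.2420e-6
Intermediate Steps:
D(g) = -3 + g
m = -13594 (m = (-3 + 5)*(-6797) = 2*(-6797) = -13594)
1/(204361 + m) = 1/(204361 - 13594) = 1/190767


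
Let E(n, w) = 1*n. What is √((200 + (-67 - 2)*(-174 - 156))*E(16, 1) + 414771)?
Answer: √782291 ≈ 884.47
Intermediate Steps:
E(n, w) = n
√((200 + (-67 - 2)*(-174 - 156))*E(16, 1) + 414771) = √((200 + (-67 - 2)*(-174 - 156))*16 + 414771) = √((200 - 69*(-330))*16 + 414771) = √((200 + 22770)*16 + 414771) = √(22970*16 + 414771) = √(367520 + 414771) = √782291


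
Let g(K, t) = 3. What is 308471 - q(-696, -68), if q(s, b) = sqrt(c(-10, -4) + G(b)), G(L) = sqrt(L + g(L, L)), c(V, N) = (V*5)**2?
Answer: 308471 - sqrt(2500 + I*sqrt(65)) ≈ 3.0842e+5 - 0.080622*I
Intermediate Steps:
c(V, N) = 25*V**2 (c(V, N) = (5*V)**2 = 25*V**2)
G(L) = sqrt(3 + L) (G(L) = sqrt(L + 3) = sqrt(3 + L))
q(s, b) = sqrt(2500 + sqrt(3 + b)) (q(s, b) = sqrt(25*(-10)**2 + sqrt(3 + b)) = sqrt(25*100 + sqrt(3 + b)) = sqrt(2500 + sqrt(3 + b)))
308471 - q(-696, -68) = 308471 - sqrt(2500 + sqrt(3 - 68)) = 308471 - sqrt(2500 + sqrt(-65)) = 308471 - sqrt(2500 + I*sqrt(65))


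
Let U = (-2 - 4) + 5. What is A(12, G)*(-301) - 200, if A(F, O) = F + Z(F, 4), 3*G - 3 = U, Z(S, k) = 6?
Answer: -5618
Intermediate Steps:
U = -1 (U = -6 + 5 = -1)
G = ⅔ (G = 1 + (⅓)*(-1) = 1 - ⅓ = ⅔ ≈ 0.66667)
A(F, O) = 6 + F (A(F, O) = F + 6 = 6 + F)
A(12, G)*(-301) - 200 = (6 + 12)*(-301) - 200 = 18*(-301) - 200 = -5418 - 200 = -5618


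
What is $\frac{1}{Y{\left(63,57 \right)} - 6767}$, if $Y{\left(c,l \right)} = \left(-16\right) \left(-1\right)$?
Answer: $- \frac{1}{6751} \approx -0.00014813$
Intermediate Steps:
$Y{\left(c,l \right)} = 16$
$\frac{1}{Y{\left(63,57 \right)} - 6767} = \frac{1}{16 - 6767} = \frac{1}{-6751} = - \frac{1}{6751}$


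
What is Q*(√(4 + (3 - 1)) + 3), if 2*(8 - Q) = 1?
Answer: 45/2 + 15*√6/2 ≈ 40.871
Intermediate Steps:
Q = 15/2 (Q = 8 - ½*1 = 8 - ½ = 15/2 ≈ 7.5000)
Q*(√(4 + (3 - 1)) + 3) = 15*(√(4 + (3 - 1)) + 3)/2 = 15*(√(4 + 2) + 3)/2 = 15*(√6 + 3)/2 = 15*(3 + √6)/2 = 45/2 + 15*√6/2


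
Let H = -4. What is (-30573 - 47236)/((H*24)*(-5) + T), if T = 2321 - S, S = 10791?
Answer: 4577/470 ≈ 9.7383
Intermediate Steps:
T = -8470 (T = 2321 - 1*10791 = 2321 - 10791 = -8470)
(-30573 - 47236)/((H*24)*(-5) + T) = (-30573 - 47236)/(-4*24*(-5) - 8470) = -77809/(-96*(-5) - 8470) = -77809/(480 - 8470) = -77809/(-7990) = -77809*(-1/7990) = 4577/470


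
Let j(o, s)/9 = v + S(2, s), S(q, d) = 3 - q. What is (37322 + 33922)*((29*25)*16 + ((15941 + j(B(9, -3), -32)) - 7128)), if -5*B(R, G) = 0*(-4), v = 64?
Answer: 1495981512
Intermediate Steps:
B(R, G) = 0 (B(R, G) = -0*(-4) = -1/5*0 = 0)
j(o, s) = 585 (j(o, s) = 9*(64 + (3 - 1*2)) = 9*(64 + (3 - 2)) = 9*(64 + 1) = 9*65 = 585)
(37322 + 33922)*((29*25)*16 + ((15941 + j(B(9, -3), -32)) - 7128)) = (37322 + 33922)*((29*25)*16 + ((15941 + 585) - 7128)) = 71244*(725*16 + (16526 - 7128)) = 71244*(11600 + 9398) = 71244*20998 = 1495981512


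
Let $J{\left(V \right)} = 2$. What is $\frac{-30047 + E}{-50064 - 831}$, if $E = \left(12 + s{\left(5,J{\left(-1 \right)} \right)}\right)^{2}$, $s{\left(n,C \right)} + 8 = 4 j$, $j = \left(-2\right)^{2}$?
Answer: $\frac{29647}{50895} \approx 0.58251$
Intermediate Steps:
$j = 4$
$s{\left(n,C \right)} = 8$ ($s{\left(n,C \right)} = -8 + 4 \cdot 4 = -8 + 16 = 8$)
$E = 400$ ($E = \left(12 + 8\right)^{2} = 20^{2} = 400$)
$\frac{-30047 + E}{-50064 - 831} = \frac{-30047 + 400}{-50064 - 831} = - \frac{29647}{-50895} = \left(-29647\right) \left(- \frac{1}{50895}\right) = \frac{29647}{50895}$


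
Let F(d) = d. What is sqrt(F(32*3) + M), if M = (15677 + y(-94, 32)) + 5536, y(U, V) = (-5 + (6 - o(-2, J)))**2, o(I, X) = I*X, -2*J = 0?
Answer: sqrt(21310) ≈ 145.98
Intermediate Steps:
J = 0 (J = -1/2*0 = 0)
y(U, V) = 1 (y(U, V) = (-5 + (6 - (-2)*0))**2 = (-5 + (6 - 1*0))**2 = (-5 + (6 + 0))**2 = (-5 + 6)**2 = 1**2 = 1)
M = 21214 (M = (15677 + 1) + 5536 = 15678 + 5536 = 21214)
sqrt(F(32*3) + M) = sqrt(32*3 + 21214) = sqrt(96 + 21214) = sqrt(21310)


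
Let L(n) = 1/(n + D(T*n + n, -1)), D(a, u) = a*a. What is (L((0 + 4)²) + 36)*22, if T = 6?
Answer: 4973771/6280 ≈ 792.00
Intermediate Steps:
D(a, u) = a²
L(n) = 1/(n + 49*n²) (L(n) = 1/(n + (6*n + n)²) = 1/(n + (7*n)²) = 1/(n + 49*n²))
(L((0 + 4)²) + 36)*22 = (1/(((0 + 4)²)*(1 + 49*(0 + 4)²)) + 36)*22 = (1/((4²)*(1 + 49*4²)) + 36)*22 = (1/(16*(1 + 49*16)) + 36)*22 = (1/(16*(1 + 784)) + 36)*22 = ((1/16)/785 + 36)*22 = ((1/16)*(1/785) + 36)*22 = (1/12560 + 36)*22 = (452161/12560)*22 = 4973771/6280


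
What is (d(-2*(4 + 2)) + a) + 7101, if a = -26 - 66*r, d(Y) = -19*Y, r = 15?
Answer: 6313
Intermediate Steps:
a = -1016 (a = -26 - 66*15 = -26 - 990 = -1016)
(d(-2*(4 + 2)) + a) + 7101 = (-(-38)*(4 + 2) - 1016) + 7101 = (-(-38)*6 - 1016) + 7101 = (-19*(-12) - 1016) + 7101 = (228 - 1016) + 7101 = -788 + 7101 = 6313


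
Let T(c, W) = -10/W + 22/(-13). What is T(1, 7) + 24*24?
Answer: 52132/91 ≈ 572.88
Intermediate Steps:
T(c, W) = -22/13 - 10/W (T(c, W) = -10/W + 22*(-1/13) = -10/W - 22/13 = -22/13 - 10/W)
T(1, 7) + 24*24 = (-22/13 - 10/7) + 24*24 = (-22/13 - 10*⅐) + 576 = (-22/13 - 10/7) + 576 = -284/91 + 576 = 52132/91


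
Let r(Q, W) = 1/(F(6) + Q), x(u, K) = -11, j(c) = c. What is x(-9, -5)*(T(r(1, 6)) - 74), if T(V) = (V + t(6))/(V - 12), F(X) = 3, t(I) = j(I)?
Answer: 38533/47 ≈ 819.85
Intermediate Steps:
t(I) = I
r(Q, W) = 1/(3 + Q)
T(V) = (6 + V)/(-12 + V) (T(V) = (V + 6)/(V - 12) = (6 + V)/(-12 + V))
x(-9, -5)*(T(r(1, 6)) - 74) = -11*((6 + 1/(3 + 1))/(-12 + 1/(3 + 1)) - 74) = -11*((6 + 1/4)/(-12 + 1/4) - 74) = -11*((25/4)/(-47/4) - 74) = -11*(-4/47*25/4 - 74) = -11*(-25/47 - 74) = -11*(-3503/47) = 38533/47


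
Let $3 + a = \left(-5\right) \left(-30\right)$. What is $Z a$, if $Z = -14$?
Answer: $-2058$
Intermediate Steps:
$a = 147$ ($a = -3 - -150 = -3 + 150 = 147$)
$Z a = \left(-14\right) 147 = -2058$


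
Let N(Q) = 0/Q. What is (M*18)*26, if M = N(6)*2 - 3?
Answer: -1404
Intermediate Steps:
N(Q) = 0
M = -3 (M = 0*2 - 3 = 0 - 3 = -3)
(M*18)*26 = -3*18*26 = -54*26 = -1404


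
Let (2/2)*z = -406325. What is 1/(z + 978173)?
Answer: 1/571848 ≈ 1.7487e-6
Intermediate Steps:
z = -406325
1/(z + 978173) = 1/(-406325 + 978173) = 1/571848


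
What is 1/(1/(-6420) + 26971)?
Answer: 6420/173153819 ≈ 3.7077e-5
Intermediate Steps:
1/(1/(-6420) + 26971) = 1/(-1/6420 + 26971) = 1/(173153819/6420) = 6420/173153819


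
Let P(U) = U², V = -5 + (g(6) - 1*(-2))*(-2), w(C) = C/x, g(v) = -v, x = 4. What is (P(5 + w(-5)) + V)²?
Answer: 74529/256 ≈ 291.13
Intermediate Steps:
w(C) = C/4
V = 3 (V = -5 + (-1*6 - 1*(-2))*(-2) = -5 + (-6 + 2)*(-2) = -5 - 4*(-2) = -5 + 8 = 3)
(P(5 + w(-5)) + V)² = ((5 + (¼)*(-5))² + 3)² = ((5 - 5/4)² + 3)² = ((15/4)² + 3)² = (225/16 + 3)² = (273/16)² = 74529/256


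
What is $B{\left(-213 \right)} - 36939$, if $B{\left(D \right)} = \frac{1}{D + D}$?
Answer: $- \frac{15736015}{426} \approx -36939.0$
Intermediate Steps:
$B{\left(D \right)} = \frac{1}{2 D}$
$B{\left(-213 \right)} - 36939 = \frac{1}{2 \left(-213\right)} - 36939 = \frac{1}{2} \left(- \frac{1}{213}\right) - 36939 = - \frac{1}{426} - 36939 = - \frac{15736015}{426}$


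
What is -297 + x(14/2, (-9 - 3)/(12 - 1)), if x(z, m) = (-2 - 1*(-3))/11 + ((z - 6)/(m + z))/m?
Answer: -2548811/8580 ≈ -297.06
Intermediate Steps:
x(z, m) = 1/11 + (-6 + z)/(m*(m + z)) (x(z, m) = (-2 + 3)*(1/11) + ((-6 + z)/(m + z))/m = 1*(1/11) + ((-6 + z)/(m + z))/m = 1/11 + (-6 + z)/(m*(m + z)))
-297 + x(14/2, (-9 - 3)/(12 - 1)) = -297 + (-66 + ((-9 - 3)/(12 - 1))² + 11*(14/2) + ((-9 - 3)/(12 - 1))*(14/2))/(11*(((-9 - 3)/(12 - 1)))*((-9 - 3)/(12 - 1) + 14/2)) = -297 + (-66 + (-12/11)² + 11*(14*(½)) + (-12/11)*(14*(½)))/(11*((-12/11))*(-12/11 + 14*(½))) = -297 + (-66 + (-12*1/11)² + 11*7 - 12*1/11*7)/(11*((-12*1/11))*(-12*1/11 + 7)) = -297 + (-66 + (-12/11)² + 77 - 12/11*7)/(11*(-12/11)*(-12/11 + 7)) = -297 + (1/11)*(-11/12)*(-66 + 144/121 + 77 - 84/11)/(65/11) = -297 + (1/11)*(-11/12)*(11/65)*(551/121) = -297 - 551/8580 = -2548811/8580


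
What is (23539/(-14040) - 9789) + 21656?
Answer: 166589141/14040 ≈ 11865.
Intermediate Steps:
(23539/(-14040) - 9789) + 21656 = (23539*(-1/14040) - 9789) + 21656 = (-23539/14040 - 9789) + 21656 = -137461099/14040 + 21656 = 166589141/14040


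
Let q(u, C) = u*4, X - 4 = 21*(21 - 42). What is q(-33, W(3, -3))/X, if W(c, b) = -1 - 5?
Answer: 132/437 ≈ 0.30206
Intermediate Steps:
W(c, b) = -6
X = -437 (X = 4 + 21*(21 - 42) = 4 + 21*(-21) = 4 - 441 = -437)
q(u, C) = 4*u
q(-33, W(3, -3))/X = (4*(-33))/(-437) = -132*(-1/437) = 132/437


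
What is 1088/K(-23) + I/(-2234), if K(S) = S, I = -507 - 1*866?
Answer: -2399013/51382 ≈ -46.690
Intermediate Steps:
I = -1373 (I = -507 - 866 = -1373)
1088/K(-23) + I/(-2234) = 1088/(-23) - 1373/(-2234) = 1088*(-1/23) - 1373*(-1/2234) = -1088/23 + 1373/2234 = -2399013/51382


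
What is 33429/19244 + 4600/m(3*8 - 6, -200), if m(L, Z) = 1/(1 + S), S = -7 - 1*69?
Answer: -6639146571/19244 ≈ -3.4500e+5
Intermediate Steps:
S = -76 (S = -7 - 69 = -76)
m(L, Z) = -1/75 (m(L, Z) = 1/(1 - 76) = 1/(-75) = -1/75)
33429/19244 + 4600/m(3*8 - 6, -200) = 33429/19244 + 4600/(-1/75) = 33429*(1/19244) + 4600*(-75) = 33429/19244 - 345000 = -6639146571/19244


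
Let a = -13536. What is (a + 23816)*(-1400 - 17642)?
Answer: -195751760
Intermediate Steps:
(a + 23816)*(-1400 - 17642) = (-13536 + 23816)*(-1400 - 17642) = 10280*(-19042) = -195751760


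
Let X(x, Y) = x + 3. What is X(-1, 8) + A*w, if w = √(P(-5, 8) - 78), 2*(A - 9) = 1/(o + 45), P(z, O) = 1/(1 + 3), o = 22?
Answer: 2 + 1207*I*√311/268 ≈ 2.0 + 79.424*I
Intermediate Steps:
X(x, Y) = 3 + x
P(z, O) = ¼ (P(z, O) = 1/4 = ¼)
A = 1207/134 (A = 9 + 1/(2*(22 + 45)) = 9 + (½)/67 = 9 + (½)*(1/67) = 9 + 1/134 = 1207/134 ≈ 9.0075)
w = I*√311/2 (w = √(¼ - 78) = √(-311/4) = I*√311/2 ≈ 8.8176*I)
X(-1, 8) + A*w = (3 - 1) + 1207*(I*√311/2)/134 = 2 + 1207*I*√311/268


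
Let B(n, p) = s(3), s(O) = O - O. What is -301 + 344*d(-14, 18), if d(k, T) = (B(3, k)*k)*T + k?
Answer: -5117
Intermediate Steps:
s(O) = 0
B(n, p) = 0
d(k, T) = k (d(k, T) = (0*k)*T + k = 0*T + k = 0 + k = k)
-301 + 344*d(-14, 18) = -301 + 344*(-14) = -301 - 4816 = -5117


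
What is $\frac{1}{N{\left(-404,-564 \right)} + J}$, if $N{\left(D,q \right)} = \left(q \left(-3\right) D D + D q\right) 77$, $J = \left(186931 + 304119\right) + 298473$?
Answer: $\frac{1}{21282767779} \approx 4.6986 \cdot 10^{-11}$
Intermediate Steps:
$J = 789523$ ($J = 491050 + 298473 = 789523$)
$N{\left(D,q \right)} = - 231 q D^{2} + 77 D q$ ($N{\left(D,q \right)} = \left(- 3 q D D + D q\right) 77 = \left(- 3 D q D + D q\right) 77 = \left(- 3 q D^{2} + D q\right) 77 = \left(D q - 3 q D^{2}\right) 77 = - 231 q D^{2} + 77 D q$)
$\frac{1}{N{\left(-404,-564 \right)} + J} = \frac{1}{77 \left(-404\right) \left(-564\right) \left(1 - -1212\right) + 789523} = \frac{1}{77 \left(-404\right) \left(-564\right) \left(1 + 1212\right) + 789523} = \frac{1}{77 \left(-404\right) \left(-564\right) 1213 + 789523} = \frac{1}{21281978256 + 789523} = \frac{1}{21282767779}$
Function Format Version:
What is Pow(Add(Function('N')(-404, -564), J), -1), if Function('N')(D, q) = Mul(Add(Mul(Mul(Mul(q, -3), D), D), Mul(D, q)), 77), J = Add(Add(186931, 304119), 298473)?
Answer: Rational(1, 21282767779) ≈ 4.6986e-11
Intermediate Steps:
J = 789523 (J = Add(491050, 298473) = 789523)
Function('N')(D, q) = Add(Mul(-231, q, Pow(D, 2)), Mul(77, D, q)) (Function('N')(D, q) = Mul(Add(Mul(Mul(Mul(-3, q), D), D), Mul(D, q)), 77) = Mul(Add(Mul(Mul(-3, D, q), D), Mul(D, q)), 77) = Mul(Add(Mul(-3, q, Pow(D, 2)), Mul(D, q)), 77) = Mul(Add(Mul(D, q), Mul(-3, q, Pow(D, 2))), 77) = Add(Mul(-231, q, Pow(D, 2)), Mul(77, D, q)))
Pow(Add(Function('N')(-404, -564), J), -1) = Pow(Add(Mul(77, -404, -564, Add(1, Mul(-3, -404))), 789523), -1) = Pow(Add(Mul(77, -404, -564, Add(1, 1212)), 789523), -1) = Pow(Add(Mul(77, -404, -564, 1213), 789523), -1) = Pow(Add(21281978256, 789523), -1) = Pow(21282767779, -1) = Rational(1, 21282767779)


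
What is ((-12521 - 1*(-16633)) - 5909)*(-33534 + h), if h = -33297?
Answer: 120095307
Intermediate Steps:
((-12521 - 1*(-16633)) - 5909)*(-33534 + h) = ((-12521 - 1*(-16633)) - 5909)*(-33534 - 33297) = ((-12521 + 16633) - 5909)*(-66831) = (4112 - 5909)*(-66831) = -1797*(-66831) = 120095307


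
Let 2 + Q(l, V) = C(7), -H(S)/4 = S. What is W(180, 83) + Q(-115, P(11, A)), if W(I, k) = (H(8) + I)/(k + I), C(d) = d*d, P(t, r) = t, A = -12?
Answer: 12509/263 ≈ 47.563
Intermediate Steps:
H(S) = -4*S
C(d) = d²
Q(l, V) = 47 (Q(l, V) = -2 + 7² = -2 + 49 = 47)
W(I, k) = (-32 + I)/(I + k) (W(I, k) = (-4*8 + I)/(k + I) = (-32 + I)/(I + k))
W(180, 83) + Q(-115, P(11, A)) = (-32 + 180)/(180 + 83) + 47 = 148/263 + 47 = 12509/263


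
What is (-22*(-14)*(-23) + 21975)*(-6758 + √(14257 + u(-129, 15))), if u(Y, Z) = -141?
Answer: -100633378 + 29782*√3529 ≈ -9.8864e+7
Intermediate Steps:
(-22*(-14)*(-23) + 21975)*(-6758 + √(14257 + u(-129, 15))) = (-22*(-14)*(-23) + 21975)*(-6758 + √(14257 - 141)) = (308*(-23) + 21975)*(-6758 + √14116) = (-7084 + 21975)*(-6758 + 2*√3529) = 14891*(-6758 + 2*√3529) = -100633378 + 29782*√3529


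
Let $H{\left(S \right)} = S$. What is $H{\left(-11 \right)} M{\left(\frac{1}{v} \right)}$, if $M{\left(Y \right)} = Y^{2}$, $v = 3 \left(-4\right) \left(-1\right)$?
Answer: $- \frac{11}{144} \approx -0.076389$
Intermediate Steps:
$v = 12$ ($v = \left(-12\right) \left(-1\right) = 12$)
$H{\left(-11 \right)} M{\left(\frac{1}{v} \right)} = - 11 \left(\frac{1}{12}\right)^{2} = - \frac{11}{144}$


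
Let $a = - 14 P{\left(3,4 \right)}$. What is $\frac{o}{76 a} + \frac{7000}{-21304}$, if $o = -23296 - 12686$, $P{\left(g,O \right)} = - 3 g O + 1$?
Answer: $- \frac{64202533}{49585060} \approx -1.2948$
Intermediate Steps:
$P{\left(g,O \right)} = 1 - 3 O g$ ($P{\left(g,O \right)} = - 3 O g + 1 = 1 - 3 O g$)
$o = -35982$
$a = 490$ ($a = - 14 \left(1 - 12 \cdot 3\right) = - 14 \left(1 - 36\right) = \left(-14\right) \left(-35\right) = 490$)
$\frac{o}{76 a} + \frac{7000}{-21304} = - \frac{35982}{76 \cdot 490} + \frac{7000}{-21304} = - \frac{35982}{37240} + 7000 \left(- \frac{1}{21304}\right) = \left(-35982\right) \frac{1}{37240} - \frac{875}{2663} = - \frac{17991}{18620} - \frac{875}{2663} = - \frac{64202533}{49585060}$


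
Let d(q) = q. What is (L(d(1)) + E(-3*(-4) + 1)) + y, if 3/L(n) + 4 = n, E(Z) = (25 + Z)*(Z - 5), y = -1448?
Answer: -1145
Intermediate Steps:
E(Z) = (-5 + Z)*(25 + Z) (E(Z) = (25 + Z)*(-5 + Z) = (-5 + Z)*(25 + Z))
L(n) = 3/(-4 + n)
(L(d(1)) + E(-3*(-4) + 1)) + y = (3/(-4 + 1) + (-125 + (-3*(-4) + 1)² + 20*(-3*(-4) + 1))) - 1448 = (3/(-3) + (-125 + (12 + 1)² + 20*(12 + 1))) - 1448 = (3*(-⅓) + (-125 + 13² + 20*13)) - 1448 = (-1 + (-125 + 169 + 260)) - 1448 = (-1 + 304) - 1448 = 303 - 1448 = -1145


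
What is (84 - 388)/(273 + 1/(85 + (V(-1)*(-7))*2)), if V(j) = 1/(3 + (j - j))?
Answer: -18316/16449 ≈ -1.1135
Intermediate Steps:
V(j) = ⅓ (V(j) = 1/(3 + 0) = 1/3 = ⅓)
(84 - 388)/(273 + 1/(85 + (V(-1)*(-7))*2)) = (84 - 388)/(273 + 1/(85 + ((⅓)*(-7))*2)) = -304/(273 + 1/(85 - 7/3*2)) = -304/(273 + 1/(85 - 14/3)) = -304/(273 + 1/(241/3)) = -304/(273 + 3/241) = -304/65796/241 = -304*241/65796 = -18316/16449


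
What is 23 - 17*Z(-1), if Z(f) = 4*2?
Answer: -113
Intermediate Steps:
Z(f) = 8
23 - 17*Z(-1) = 23 - 17*8 = 23 - 136 = -113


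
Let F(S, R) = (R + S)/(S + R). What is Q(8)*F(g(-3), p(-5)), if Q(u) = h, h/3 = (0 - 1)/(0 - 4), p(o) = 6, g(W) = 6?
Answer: ¾ ≈ 0.75000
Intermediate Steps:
F(S, R) = 1 (F(S, R) = (R + S)/(R + S) = 1)
h = ¾ (h = 3*((0 - 1)/(0 - 4)) = 3*(-1/(-4)) = 3*(-1*(-¼)) = 3*(¼) = ¾ ≈ 0.75000)
Q(u) = ¾
Q(8)*F(g(-3), p(-5)) = (¾)*1 = ¾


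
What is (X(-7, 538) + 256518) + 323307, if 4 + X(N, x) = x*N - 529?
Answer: 575526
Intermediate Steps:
X(N, x) = -533 + N*x (X(N, x) = -4 + (x*N - 529) = -4 + (N*x - 529) = -4 + (-529 + N*x) = -533 + N*x)
(X(-7, 538) + 256518) + 323307 = ((-533 - 7*538) + 256518) + 323307 = ((-533 - 3766) + 256518) + 323307 = (-4299 + 256518) + 323307 = 252219 + 323307 = 575526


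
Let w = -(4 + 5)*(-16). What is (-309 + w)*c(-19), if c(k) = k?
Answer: 3135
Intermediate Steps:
w = 144 (w = -1*9*(-16) = -9*(-16) = 144)
(-309 + w)*c(-19) = (-309 + 144)*(-19) = -165*(-19) = 3135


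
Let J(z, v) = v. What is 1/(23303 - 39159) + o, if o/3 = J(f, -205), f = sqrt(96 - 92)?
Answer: -9751441/15856 ≈ -615.00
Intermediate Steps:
f = 2 (f = sqrt(4) = 2)
o = -615 (o = 3*(-205) = -615)
1/(23303 - 39159) + o = 1/(23303 - 39159) - 615 = 1/(-15856) - 615 = -1/15856 - 615 = -9751441/15856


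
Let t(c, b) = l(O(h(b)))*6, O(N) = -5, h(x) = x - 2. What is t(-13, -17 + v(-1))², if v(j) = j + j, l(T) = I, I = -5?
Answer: 900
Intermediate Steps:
h(x) = -2 + x
l(T) = -5
v(j) = 2*j
t(c, b) = -30 (t(c, b) = -5*6 = -30)
t(-13, -17 + v(-1))² = (-30)² = 900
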